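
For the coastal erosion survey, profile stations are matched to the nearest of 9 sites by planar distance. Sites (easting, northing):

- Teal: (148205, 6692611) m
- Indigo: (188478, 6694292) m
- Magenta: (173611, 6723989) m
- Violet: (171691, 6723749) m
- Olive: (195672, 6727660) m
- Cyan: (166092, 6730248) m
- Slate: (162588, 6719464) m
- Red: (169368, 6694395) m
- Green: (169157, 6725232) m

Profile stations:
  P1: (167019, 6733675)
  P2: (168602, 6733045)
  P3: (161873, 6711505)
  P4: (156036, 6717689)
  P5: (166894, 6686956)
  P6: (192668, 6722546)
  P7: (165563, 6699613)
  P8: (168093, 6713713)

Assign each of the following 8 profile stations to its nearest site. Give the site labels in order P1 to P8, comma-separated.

Cyan, Cyan, Slate, Slate, Red, Olive, Red, Slate

P1 → Cyan (d²=12603658.00)
P2 → Cyan (d²=14123309.00)
P3 → Slate (d²=63856906.00)
P4 → Slate (d²=46079329.00)
P5 → Red (d²=61459397.00)
P6 → Olive (d²=35177012.00)
P7 → Red (d²=41705549.00)
P8 → Slate (d²=63379026.00)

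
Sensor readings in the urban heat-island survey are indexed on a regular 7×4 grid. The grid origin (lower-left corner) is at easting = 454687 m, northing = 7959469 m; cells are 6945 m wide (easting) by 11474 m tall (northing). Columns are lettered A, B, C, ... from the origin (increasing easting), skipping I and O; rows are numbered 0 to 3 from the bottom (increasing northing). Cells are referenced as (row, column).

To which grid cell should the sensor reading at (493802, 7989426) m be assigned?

Column index: ⌊(493802 − 454687) / 6945⌋ = ⌊5.632⌋ = 5 → column F
Row offset from origin: ⌊(7989426 − 7959469) / 11474⌋ = ⌊2.611⌋ = 2 → row 2

(2, F)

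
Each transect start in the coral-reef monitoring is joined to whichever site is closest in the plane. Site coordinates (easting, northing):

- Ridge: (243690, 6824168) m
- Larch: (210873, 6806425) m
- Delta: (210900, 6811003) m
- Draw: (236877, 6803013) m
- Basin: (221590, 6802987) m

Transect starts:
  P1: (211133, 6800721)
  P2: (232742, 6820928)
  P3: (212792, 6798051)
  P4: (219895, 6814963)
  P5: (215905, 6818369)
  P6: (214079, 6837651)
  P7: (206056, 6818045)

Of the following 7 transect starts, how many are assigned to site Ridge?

P1 → Larch
P2 → Ridge
P3 → Larch
P4 → Delta
P5 → Delta
P6 → Delta
P7 → Delta
1 of the 7 goes to Ridge.

1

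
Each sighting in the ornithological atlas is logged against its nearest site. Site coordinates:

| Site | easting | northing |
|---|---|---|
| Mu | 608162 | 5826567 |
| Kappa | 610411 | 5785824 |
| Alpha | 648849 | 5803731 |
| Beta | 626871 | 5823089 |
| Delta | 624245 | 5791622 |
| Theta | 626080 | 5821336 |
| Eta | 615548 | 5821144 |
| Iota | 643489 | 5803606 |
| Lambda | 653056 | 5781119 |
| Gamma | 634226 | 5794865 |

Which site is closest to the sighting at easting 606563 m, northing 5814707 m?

Eta

Squared distances to each site:
Mu: 143216401.000; Kappa: 849034793.000; Alpha: 1908578372.000; Beta: 482672788.000; Delta: 845570349.000; Theta: 424856930.000; Eta: 122165194.000; Iota: 1486761677.000; Lambda: 3289752793.000; Gamma: 1158946533.000.
Minimum at Eta.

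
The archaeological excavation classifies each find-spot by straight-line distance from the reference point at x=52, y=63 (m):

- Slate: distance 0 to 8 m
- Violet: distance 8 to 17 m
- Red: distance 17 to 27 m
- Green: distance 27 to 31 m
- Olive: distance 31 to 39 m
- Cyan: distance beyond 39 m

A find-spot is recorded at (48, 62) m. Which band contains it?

Slate

Distance = √((48−52)² + (62−63)²) = √(16.000 + 1.000) = 4.123 m.
0 ≤ 4.123 < 8 → Slate.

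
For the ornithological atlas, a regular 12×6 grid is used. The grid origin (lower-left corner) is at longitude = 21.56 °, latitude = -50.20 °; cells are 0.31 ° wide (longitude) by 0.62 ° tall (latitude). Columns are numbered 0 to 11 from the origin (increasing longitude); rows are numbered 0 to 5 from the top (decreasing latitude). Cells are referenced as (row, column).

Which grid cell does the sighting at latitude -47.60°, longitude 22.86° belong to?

Column index: ⌊(22.86 − 21.56) / 0.31⌋ = ⌊4.194⌋ = 4
Row offset from origin: ⌊(-47.60 − -50.20) / 0.62⌋ = ⌊4.194⌋ = 4 → row 1 (counted from top)

(1, 4)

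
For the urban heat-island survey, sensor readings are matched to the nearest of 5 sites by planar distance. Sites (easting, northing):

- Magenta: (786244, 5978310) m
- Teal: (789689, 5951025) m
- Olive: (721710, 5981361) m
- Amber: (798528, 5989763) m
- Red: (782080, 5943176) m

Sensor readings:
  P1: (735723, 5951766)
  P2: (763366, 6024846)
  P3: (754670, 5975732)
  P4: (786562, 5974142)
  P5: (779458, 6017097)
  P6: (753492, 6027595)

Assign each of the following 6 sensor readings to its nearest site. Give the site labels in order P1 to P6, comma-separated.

Olive, Amber, Magenta, Magenta, Amber, Olive

P1 → Olive (d²=1072228194.00)
P2 → Amber (d²=2467183133.00)
P3 → Magenta (d²=1003563560.00)
P4 → Magenta (d²=17473348.00)
P5 → Amber (d²=1110812456.00)
P6 → Olive (d²=3147678280.00)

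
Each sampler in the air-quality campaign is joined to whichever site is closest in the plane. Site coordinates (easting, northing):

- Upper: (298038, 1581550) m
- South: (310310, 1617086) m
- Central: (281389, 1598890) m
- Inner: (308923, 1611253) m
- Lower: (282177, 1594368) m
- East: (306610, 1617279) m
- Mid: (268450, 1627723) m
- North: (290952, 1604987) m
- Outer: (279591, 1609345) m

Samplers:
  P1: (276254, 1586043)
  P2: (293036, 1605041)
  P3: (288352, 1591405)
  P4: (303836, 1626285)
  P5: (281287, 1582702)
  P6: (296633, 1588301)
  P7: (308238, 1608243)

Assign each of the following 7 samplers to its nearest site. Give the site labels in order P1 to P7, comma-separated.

P1 → Lower (d²=104387554.00)
P2 → North (d²=4345972.00)
P3 → Lower (d²=46909994.00)
P4 → East (d²=88803112.00)
P5 → Lower (d²=136887656.00)
P6 → Upper (d²=47550026.00)
P7 → Inner (d²=9529325.00)

Lower, North, Lower, East, Lower, Upper, Inner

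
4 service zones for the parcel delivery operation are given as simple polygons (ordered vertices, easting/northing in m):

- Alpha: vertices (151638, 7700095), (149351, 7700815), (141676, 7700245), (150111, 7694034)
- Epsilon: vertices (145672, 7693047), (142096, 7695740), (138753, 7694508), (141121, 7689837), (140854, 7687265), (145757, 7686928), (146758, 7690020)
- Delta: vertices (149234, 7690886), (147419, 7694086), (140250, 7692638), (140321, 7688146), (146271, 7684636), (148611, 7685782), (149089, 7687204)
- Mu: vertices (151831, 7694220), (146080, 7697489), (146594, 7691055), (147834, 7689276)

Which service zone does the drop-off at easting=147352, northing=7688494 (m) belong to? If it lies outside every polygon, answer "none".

Cast a ray rightward from (147352, 7688494). For each polygon, the edges (by vertex number in listed order) whose endpoints lie on opposite sides of northing = 7688494, where each meets that height, and whether that is right or left of the point:
Alpha: no edge straddles that height → 0 crossings.
Epsilon: 4–5 at easting≈140981.6 (left), 6–7 at easting≈146264.0 (left) → 0 crossings.
Delta: 3–4 at easting≈140315.5 (left), 7–1 at easting≈149139.8 (right) → 1 crossing.
Mu: no edge straddles that height → 0 crossings.
Only Delta has an odd count, so the point is inside Delta.

Delta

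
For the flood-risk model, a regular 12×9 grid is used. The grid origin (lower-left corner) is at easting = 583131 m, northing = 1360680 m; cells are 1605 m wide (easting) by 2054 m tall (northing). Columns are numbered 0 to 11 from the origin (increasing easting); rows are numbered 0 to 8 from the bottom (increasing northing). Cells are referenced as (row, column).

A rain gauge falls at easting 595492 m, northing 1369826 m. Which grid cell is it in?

Column index: ⌊(595492 − 583131) / 1605⌋ = ⌊7.702⌋ = 7
Row offset from origin: ⌊(1369826 − 1360680) / 2054⌋ = ⌊4.453⌋ = 4 → row 4

(4, 7)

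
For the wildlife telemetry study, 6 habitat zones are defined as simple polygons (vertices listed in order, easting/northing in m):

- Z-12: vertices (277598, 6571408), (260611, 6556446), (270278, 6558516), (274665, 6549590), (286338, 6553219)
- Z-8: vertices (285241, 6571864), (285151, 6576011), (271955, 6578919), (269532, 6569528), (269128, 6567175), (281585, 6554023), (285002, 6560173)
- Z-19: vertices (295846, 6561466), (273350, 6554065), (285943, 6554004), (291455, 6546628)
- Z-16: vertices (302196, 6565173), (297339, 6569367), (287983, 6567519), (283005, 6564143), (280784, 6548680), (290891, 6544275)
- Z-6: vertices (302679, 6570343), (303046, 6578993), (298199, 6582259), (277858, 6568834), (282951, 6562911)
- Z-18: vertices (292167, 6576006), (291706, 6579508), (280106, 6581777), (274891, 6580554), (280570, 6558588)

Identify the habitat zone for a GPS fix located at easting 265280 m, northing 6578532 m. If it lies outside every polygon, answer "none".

none

Cast a ray rightward from (265280, 6578532). For each polygon, the edges (by vertex number in listed order) whose endpoints lie on opposite sides of northing = 6578532, where each meets that height, and whether that is right or left of the point:
Z-12: no edge straddles that height → 0 crossings.
Z-8: 2–3 at easting≈273711.1 (right), 3–4 at easting≈271855.1 (right) → 2 crossings.
Z-19: no edge straddles that height → 0 crossings.
Z-16: no edge straddles that height → 0 crossings.
Z-6: 1–2 at easting≈303026.4 (right), 3–4 at easting≈292552.0 (right) → 2 crossings.
Z-18: 1–2 at easting≈291834.5 (right), 4–5 at easting≈275413.8 (right) → 2 crossings.
All counts are even, so the point lies outside every listed polygon.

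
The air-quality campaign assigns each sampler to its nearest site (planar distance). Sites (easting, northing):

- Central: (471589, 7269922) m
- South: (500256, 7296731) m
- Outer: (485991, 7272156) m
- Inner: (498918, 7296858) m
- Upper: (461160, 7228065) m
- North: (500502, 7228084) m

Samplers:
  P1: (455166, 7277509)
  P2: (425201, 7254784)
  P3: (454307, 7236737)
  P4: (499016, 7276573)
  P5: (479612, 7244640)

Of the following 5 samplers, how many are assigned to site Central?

1

P1 → Central
P2 → Upper
P3 → Upper
P4 → Outer
P5 → Upper
1 of the 5 goes to Central.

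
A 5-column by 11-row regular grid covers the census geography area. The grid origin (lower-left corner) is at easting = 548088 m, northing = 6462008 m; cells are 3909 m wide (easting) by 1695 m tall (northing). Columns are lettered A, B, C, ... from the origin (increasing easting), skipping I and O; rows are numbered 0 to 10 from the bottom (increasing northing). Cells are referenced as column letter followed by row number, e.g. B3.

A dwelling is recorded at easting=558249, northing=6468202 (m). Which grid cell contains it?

C3

Column index: ⌊(558249 − 548088) / 3909⌋ = ⌊2.599⌋ = 2 → column C
Row offset from origin: ⌊(6468202 − 6462008) / 1695⌋ = ⌊3.654⌋ = 3 → row 3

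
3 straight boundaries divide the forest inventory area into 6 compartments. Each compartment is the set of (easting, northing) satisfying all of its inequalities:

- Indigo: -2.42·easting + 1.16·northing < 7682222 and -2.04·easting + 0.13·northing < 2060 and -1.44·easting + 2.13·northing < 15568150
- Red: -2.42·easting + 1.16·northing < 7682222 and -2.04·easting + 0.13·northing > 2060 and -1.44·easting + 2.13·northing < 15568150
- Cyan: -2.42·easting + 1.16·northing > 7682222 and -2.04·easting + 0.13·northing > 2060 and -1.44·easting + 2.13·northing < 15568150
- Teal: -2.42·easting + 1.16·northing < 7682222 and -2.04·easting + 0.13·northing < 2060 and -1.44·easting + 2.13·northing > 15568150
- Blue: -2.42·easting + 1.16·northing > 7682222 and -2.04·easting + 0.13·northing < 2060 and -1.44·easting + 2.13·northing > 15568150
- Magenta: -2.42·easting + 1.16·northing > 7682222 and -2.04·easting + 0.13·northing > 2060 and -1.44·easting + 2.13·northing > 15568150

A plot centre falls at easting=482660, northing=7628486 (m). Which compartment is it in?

Red

-2.42·482660 + 1.16·7628486 = 7681006.560, which is < 7682222
-2.04·482660 + 0.13·7628486 = 7076.780, which is > 2060
-1.44·482660 + 2.13·7628486 = 15553644.780, which is < 15568150
This sign pattern matches Red.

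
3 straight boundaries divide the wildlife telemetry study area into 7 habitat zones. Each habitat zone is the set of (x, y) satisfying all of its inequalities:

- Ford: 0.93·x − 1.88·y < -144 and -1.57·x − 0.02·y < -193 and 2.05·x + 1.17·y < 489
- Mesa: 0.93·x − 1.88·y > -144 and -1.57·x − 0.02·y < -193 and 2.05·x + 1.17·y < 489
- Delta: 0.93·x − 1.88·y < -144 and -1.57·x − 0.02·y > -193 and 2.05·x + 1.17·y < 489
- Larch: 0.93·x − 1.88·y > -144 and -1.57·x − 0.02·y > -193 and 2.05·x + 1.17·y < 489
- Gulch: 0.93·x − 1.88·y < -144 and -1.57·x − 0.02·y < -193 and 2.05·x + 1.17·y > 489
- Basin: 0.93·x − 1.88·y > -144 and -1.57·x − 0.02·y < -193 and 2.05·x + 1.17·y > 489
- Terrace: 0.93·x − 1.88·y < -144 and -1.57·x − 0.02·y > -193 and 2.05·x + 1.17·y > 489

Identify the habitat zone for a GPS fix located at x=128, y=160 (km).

0.93·128 − 1.88·160 = -181.760, which is < -144
-1.57·128 − 0.02·160 = -204.160, which is < -193
2.05·128 + 1.17·160 = 449.600, which is < 489
This sign pattern matches Ford.

Ford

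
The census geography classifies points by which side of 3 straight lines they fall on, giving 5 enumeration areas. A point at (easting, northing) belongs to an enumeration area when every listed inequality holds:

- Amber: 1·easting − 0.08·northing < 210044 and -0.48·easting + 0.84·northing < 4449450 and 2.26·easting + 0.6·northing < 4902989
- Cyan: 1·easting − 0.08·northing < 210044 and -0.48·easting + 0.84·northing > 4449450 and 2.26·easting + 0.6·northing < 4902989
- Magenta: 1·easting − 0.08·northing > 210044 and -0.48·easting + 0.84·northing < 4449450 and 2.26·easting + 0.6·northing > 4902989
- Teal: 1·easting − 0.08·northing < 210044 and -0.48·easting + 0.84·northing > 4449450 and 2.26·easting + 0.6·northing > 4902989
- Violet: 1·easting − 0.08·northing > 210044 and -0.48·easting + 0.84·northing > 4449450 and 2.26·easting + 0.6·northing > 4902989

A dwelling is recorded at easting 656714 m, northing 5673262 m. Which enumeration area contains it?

1·656714 − 0.08·5673262 = 202853.040, which is < 210044
-0.48·656714 + 0.84·5673262 = 4450317.360, which is > 4449450
2.26·656714 + 0.6·5673262 = 4888130.840, which is < 4902989
This sign pattern matches Cyan.

Cyan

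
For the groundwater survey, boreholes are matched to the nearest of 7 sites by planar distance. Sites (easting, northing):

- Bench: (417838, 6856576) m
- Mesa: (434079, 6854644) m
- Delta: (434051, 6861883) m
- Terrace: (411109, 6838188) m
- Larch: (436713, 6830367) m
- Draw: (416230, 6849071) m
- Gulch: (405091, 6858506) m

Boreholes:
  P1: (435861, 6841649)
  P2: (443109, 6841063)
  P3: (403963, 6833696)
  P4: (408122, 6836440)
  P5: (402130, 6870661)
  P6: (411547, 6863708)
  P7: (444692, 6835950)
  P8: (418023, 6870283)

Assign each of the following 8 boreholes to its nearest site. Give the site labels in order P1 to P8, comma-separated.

Larch, Larch, Terrace, Terrace, Gulch, Gulch, Larch, Bench

P1 → Larch (d²=128009428.00)
P2 → Larch (d²=155313232.00)
P3 → Terrace (d²=71243380.00)
P4 → Terrace (d²=11977673.00)
P5 → Gulch (d²=156511546.00)
P6 → Gulch (d²=68740740.00)
P7 → Larch (d²=94834330.00)
P8 → Bench (d²=187916074.00)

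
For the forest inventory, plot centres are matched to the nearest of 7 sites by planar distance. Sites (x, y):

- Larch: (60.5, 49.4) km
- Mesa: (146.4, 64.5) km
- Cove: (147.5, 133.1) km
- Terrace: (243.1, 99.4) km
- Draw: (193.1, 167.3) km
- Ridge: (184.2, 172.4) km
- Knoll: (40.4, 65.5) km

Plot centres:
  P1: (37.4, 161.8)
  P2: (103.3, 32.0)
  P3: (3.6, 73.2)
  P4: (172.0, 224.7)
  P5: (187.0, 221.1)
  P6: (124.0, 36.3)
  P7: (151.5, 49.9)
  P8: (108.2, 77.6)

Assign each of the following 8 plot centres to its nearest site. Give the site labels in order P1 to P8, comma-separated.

Knoll, Larch, Knoll, Ridge, Ridge, Mesa, Mesa, Mesa

P1 → Knoll (d²=9282.69)
P2 → Larch (d²=2134.60)
P3 → Knoll (d²=1413.53)
P4 → Ridge (d²=2884.13)
P5 → Ridge (d²=2379.53)
P6 → Mesa (d²=1297.00)
P7 → Mesa (d²=239.17)
P8 → Mesa (d²=1630.85)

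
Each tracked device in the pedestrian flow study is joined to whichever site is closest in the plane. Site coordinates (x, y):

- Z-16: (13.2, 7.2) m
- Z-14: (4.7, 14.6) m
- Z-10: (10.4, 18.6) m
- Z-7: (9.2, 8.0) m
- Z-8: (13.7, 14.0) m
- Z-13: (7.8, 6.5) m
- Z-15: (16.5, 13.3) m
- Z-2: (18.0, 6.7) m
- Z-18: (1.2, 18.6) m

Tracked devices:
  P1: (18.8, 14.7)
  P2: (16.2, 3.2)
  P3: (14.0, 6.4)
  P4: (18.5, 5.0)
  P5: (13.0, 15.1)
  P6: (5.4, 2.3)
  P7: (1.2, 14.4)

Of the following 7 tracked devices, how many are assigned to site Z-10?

P1 → Z-15
P2 → Z-2
P3 → Z-16
P4 → Z-2
P5 → Z-8
P6 → Z-13
P7 → Z-14
0 of the 7 go to Z-10.

0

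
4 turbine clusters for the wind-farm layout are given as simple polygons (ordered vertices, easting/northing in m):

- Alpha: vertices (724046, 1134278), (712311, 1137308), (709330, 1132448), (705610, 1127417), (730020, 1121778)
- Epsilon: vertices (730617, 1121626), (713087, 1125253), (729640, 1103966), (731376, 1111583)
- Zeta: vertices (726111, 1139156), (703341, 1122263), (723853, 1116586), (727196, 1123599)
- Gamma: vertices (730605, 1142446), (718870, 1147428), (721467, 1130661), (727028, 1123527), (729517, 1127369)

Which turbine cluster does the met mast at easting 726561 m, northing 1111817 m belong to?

Epsilon

Cast a ray rightward from (726561, 1111817). For each polygon, the edges (by vertex number in listed order) whose endpoints lie on opposite sides of northing = 1111817, where each meets that height, and whether that is right or left of the point:
Alpha: no edge straddles that height → 0 crossings.
Epsilon: 2–3 at easting≈723535.0 (left), 4–1 at easting≈731358.3 (right) → 1 crossing.
Zeta: no edge straddles that height → 0 crossings.
Gamma: no edge straddles that height → 0 crossings.
Only Epsilon has an odd count, so the point is inside Epsilon.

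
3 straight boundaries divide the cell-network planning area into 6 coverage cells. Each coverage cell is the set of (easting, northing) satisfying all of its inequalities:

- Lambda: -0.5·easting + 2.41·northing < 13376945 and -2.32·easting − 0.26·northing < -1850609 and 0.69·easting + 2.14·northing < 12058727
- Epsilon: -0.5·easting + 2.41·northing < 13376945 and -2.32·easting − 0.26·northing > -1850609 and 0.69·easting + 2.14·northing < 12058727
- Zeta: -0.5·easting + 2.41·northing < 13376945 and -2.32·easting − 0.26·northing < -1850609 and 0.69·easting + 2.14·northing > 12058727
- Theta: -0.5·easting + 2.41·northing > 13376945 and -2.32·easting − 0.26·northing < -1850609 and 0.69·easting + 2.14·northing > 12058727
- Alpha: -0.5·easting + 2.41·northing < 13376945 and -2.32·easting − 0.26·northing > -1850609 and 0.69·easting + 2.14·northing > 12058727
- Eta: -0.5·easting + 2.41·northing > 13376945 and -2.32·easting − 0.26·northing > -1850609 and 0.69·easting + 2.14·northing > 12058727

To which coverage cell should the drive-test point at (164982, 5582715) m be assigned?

-0.5·164982 + 2.41·5582715 = 13371852.150, which is < 13376945
-2.32·164982 − 0.26·5582715 = -1834264.140, which is > -1850609
0.69·164982 + 2.14·5582715 = 12060847.680, which is > 12058727
This sign pattern matches Alpha.

Alpha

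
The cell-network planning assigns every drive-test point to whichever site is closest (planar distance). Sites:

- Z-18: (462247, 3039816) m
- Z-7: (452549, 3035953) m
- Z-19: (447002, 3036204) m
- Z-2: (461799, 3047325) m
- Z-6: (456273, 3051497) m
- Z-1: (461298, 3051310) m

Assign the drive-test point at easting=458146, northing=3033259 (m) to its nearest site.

Z-7

Squared distances to each site:
Z-18: 59812450.000; Z-7: 38584045.000; Z-19: 132861761.000; Z-2: 211196765.000; Z-6: 336132773.000; Z-1: 335773705.000.
Minimum at Z-7.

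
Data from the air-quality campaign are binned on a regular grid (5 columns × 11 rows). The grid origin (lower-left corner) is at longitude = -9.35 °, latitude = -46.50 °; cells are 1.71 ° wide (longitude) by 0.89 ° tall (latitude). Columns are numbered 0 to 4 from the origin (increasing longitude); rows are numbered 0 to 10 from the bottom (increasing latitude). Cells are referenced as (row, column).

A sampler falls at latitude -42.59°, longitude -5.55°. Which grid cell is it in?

Column index: ⌊(-5.55 − -9.35) / 1.71⌋ = ⌊2.222⌋ = 2
Row offset from origin: ⌊(-42.59 − -46.50) / 0.89⌋ = ⌊4.393⌋ = 4 → row 4

(4, 2)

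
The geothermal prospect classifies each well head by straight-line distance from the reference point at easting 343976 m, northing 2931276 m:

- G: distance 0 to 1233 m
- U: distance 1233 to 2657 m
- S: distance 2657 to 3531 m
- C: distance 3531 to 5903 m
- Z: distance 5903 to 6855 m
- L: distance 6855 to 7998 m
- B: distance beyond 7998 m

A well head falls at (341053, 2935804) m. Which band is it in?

C

Distance = √((341053−343976)² + (2935804−2931276)²) = √(8543929.000 + 20502784.000) = 5389.500 m.
3531 ≤ 5389.500 < 5903 → C.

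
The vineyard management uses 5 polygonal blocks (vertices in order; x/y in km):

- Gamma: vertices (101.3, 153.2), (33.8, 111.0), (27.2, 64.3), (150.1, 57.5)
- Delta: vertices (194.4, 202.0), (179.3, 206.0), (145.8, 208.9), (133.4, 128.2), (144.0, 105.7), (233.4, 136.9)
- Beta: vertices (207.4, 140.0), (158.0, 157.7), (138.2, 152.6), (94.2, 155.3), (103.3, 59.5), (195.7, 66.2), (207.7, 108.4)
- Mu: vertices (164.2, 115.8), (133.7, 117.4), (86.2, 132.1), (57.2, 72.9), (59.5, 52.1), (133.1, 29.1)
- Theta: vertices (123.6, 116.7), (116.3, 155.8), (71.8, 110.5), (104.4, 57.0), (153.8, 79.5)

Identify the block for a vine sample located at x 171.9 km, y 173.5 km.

Delta

Cast a ray rightward from (171.9, 173.5). For each polygon, the edges (by vertex number in listed order) whose endpoints lie on opposite sides of y = 173.5, where each meets that height, and whether that is right or left of the point:
Gamma: no edge straddles that height → 0 crossings.
Delta: 3–4 at x≈140.36 (left), 6–1 at x≈211.47 (right) → 1 crossing.
Beta: no edge straddles that height → 0 crossings.
Mu: no edge straddles that height → 0 crossings.
Theta: no edge straddles that height → 0 crossings.
Only Delta has an odd count, so the point is inside Delta.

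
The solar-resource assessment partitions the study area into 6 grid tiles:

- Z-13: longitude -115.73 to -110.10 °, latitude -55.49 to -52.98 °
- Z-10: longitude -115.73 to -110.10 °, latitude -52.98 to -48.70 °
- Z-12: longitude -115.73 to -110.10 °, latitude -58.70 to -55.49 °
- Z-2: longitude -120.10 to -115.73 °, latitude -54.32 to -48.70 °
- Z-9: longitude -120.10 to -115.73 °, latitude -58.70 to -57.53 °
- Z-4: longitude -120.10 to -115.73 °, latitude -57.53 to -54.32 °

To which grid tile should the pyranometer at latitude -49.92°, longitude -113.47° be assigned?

The point has longitude = -113.47 and latitude = -49.92.
Only Z-10 satisfies -115.73 ≤ longitude ≤ -110.10 and -52.98 ≤ latitude ≤ -48.70.

Z-10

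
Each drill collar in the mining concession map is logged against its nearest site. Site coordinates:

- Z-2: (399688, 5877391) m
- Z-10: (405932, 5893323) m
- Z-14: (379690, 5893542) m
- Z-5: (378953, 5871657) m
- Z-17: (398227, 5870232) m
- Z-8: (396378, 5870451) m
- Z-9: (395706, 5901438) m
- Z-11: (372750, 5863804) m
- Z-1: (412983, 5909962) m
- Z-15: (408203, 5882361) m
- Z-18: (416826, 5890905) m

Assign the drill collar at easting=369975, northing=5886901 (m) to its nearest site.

Squared distances to each site:
Z-2: 973302469.000; Z-10: 1334147933.000; Z-14: 138484106.000; Z-5: 312984020.000; Z-17: 1076031065.000; Z-8: 967720909.000; Z-9: 873408730.000; Z-11: 541172034.000; Z-1: 2381497785.000; Z-15: 1481991584.000; Z-18: 2211048217.000.
Minimum at Z-14.

Z-14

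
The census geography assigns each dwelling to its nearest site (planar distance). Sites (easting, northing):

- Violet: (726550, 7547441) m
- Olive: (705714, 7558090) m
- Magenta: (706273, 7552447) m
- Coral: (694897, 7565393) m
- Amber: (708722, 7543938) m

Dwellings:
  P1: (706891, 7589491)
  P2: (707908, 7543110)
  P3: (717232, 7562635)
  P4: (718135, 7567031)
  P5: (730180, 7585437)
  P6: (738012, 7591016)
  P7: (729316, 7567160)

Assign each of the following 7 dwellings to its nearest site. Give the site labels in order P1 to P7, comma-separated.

P1 → Coral (d²=724569640.00)
P2 → Amber (d²=1348180.00)
P3 → Olive (d²=153321349.00)
P4 → Olive (d²=234222722.00)
P5 → Olive (d²=1346443565.00)
P6 → Violet (d²=2030158069.00)
P7 → Violet (d²=396489717.00)

Coral, Amber, Olive, Olive, Olive, Violet, Violet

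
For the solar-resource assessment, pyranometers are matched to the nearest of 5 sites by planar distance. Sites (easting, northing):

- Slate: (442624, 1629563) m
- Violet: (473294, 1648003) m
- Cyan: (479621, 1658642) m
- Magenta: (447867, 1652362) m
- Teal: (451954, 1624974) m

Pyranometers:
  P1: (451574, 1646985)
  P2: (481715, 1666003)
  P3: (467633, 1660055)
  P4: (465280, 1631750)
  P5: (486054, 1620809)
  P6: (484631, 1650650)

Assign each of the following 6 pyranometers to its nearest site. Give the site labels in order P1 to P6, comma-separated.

P1 → Magenta (d²=42653978.00)
P2 → Cyan (d²=58569157.00)
P3 → Cyan (d²=145708713.00)
P4 → Teal (d²=223496452.00)
P5 → Violet (d²=902331236.00)
P6 → Cyan (d²=88972164.00)

Magenta, Cyan, Cyan, Teal, Violet, Cyan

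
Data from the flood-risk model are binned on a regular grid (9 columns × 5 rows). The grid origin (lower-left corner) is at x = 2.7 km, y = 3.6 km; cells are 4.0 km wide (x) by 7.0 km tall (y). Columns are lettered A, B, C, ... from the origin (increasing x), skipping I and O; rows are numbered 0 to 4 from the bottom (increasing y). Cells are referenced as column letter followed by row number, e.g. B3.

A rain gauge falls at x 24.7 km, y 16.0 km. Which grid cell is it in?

F1

Column index: ⌊(24.7 − 2.7) / 4.0⌋ = ⌊5.500⌋ = 5 → column F
Row offset from origin: ⌊(16.0 − 3.6) / 7.0⌋ = ⌊1.771⌋ = 1 → row 1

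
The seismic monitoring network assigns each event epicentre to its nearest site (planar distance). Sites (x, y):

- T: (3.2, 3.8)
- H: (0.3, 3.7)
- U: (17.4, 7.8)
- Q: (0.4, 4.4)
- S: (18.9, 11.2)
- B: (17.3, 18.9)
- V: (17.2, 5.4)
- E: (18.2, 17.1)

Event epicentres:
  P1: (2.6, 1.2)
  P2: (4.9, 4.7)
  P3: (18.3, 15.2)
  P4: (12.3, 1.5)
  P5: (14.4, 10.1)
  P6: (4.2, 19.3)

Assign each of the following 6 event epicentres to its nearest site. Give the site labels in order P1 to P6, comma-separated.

P1 → T (d²=7.12)
P2 → T (d²=3.70)
P3 → E (d²=3.62)
P4 → V (d²=39.22)
P5 → U (d²=14.29)
P6 → B (d²=171.77)

T, T, E, V, U, B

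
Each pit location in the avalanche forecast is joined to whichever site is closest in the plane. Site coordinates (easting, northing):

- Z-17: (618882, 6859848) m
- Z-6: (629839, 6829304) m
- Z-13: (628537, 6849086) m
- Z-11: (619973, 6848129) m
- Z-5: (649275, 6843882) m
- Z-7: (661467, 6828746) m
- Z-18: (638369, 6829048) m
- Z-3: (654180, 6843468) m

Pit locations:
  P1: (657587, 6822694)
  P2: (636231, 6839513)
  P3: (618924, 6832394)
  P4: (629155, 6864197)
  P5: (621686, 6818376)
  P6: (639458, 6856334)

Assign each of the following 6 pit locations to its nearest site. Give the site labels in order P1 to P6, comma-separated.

Z-7, Z-18, Z-6, Z-17, Z-6, Z-13

P1 → Z-7 (d²=51681104.00)
P2 → Z-18 (d²=114087269.00)
P3 → Z-6 (d²=128685325.00)
P4 → Z-17 (d²=124448330.00)
P5 → Z-6 (d²=185892593.00)
P6 → Z-13 (d²=171801745.00)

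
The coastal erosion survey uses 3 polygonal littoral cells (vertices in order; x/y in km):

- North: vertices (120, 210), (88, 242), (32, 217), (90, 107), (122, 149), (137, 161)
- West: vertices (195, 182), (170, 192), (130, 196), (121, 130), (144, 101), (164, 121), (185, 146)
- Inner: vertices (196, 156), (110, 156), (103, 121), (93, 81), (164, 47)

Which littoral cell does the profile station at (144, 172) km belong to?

West

Cast a ray rightward from (144, 172). For each polygon, the edges (by vertex number in listed order) whose endpoints lie on opposite sides of y = 172, where each meets that height, and whether that is right or left of the point:
North: 3–4 at x≈55.7 (left), 6–1 at x≈133.2 (left) → 0 crossings.
West: 3–4 at x≈126.7 (left), 7–1 at x≈192.2 (right) → 1 crossing.
Inner: no edge straddles that height → 0 crossings.
Only West has an odd count, so the point is inside West.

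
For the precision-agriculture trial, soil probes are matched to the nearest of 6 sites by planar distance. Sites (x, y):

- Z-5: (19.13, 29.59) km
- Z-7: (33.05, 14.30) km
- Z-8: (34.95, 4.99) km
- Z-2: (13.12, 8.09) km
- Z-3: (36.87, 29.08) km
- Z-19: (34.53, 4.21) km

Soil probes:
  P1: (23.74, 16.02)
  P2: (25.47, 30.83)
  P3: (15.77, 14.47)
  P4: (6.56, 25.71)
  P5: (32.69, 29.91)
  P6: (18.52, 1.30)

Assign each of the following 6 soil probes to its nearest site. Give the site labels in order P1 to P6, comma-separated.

P1 → Z-7 (d²=89.63)
P2 → Z-5 (d²=41.73)
P3 → Z-2 (d²=47.73)
P4 → Z-5 (d²=173.06)
P5 → Z-3 (d²=18.16)
P6 → Z-2 (d²=75.26)

Z-7, Z-5, Z-2, Z-5, Z-3, Z-2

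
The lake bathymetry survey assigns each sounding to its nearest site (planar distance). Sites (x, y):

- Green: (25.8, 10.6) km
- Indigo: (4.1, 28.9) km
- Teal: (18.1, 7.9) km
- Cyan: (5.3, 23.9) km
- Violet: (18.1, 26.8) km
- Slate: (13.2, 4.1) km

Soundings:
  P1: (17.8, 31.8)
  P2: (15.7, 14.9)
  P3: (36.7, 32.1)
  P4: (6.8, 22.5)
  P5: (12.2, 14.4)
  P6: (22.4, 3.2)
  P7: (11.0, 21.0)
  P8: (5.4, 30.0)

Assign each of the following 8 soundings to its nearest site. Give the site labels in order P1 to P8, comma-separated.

P1 → Violet (d²=25.09)
P2 → Teal (d²=54.76)
P3 → Violet (d²=374.05)
P4 → Cyan (d²=4.21)
P5 → Teal (d²=77.06)
P6 → Teal (d²=40.58)
P7 → Cyan (d²=40.90)
P8 → Indigo (d²=2.90)

Violet, Teal, Violet, Cyan, Teal, Teal, Cyan, Indigo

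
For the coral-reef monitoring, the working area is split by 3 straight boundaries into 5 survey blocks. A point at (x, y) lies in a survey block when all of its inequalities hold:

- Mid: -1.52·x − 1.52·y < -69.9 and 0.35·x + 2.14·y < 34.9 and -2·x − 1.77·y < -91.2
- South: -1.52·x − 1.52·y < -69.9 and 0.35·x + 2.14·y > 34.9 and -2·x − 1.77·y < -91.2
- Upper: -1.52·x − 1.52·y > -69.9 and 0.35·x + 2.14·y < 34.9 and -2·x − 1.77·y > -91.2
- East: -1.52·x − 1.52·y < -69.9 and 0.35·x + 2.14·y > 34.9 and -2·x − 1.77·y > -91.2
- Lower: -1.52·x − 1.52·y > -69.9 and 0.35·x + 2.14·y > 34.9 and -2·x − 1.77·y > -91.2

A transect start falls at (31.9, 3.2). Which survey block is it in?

-1.52·31.9 − 1.52·3.2 = -53.352, which is > -69.9
0.35·31.9 + 2.14·3.2 = 18.013, which is < 34.9
-2·31.9 − 1.77·3.2 = -69.464, which is > -91.2
This sign pattern matches Upper.

Upper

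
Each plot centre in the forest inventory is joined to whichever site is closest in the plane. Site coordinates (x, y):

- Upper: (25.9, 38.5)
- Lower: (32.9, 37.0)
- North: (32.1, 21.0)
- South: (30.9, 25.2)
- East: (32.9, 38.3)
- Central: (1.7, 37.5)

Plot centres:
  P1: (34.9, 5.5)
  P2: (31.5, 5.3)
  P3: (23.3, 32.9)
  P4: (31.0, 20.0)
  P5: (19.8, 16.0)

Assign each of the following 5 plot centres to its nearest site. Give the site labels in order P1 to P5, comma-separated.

North, North, Upper, North, North

P1 → North (d²=248.09)
P2 → North (d²=246.85)
P3 → Upper (d²=38.12)
P4 → North (d²=2.21)
P5 → North (d²=176.29)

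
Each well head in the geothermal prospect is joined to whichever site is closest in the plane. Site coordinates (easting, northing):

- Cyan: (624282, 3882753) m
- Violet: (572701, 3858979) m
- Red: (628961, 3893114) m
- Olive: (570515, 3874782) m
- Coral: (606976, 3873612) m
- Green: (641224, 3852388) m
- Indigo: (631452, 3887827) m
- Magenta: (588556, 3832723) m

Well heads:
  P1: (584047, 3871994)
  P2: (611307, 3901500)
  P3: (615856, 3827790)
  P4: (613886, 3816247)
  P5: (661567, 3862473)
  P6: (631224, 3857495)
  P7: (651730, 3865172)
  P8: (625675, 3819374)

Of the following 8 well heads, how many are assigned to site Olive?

1

P1 → Olive
P2 → Red
P3 → Magenta
P4 → Magenta
P5 → Green
P6 → Green
P7 → Green
P8 → Green
1 of the 8 goes to Olive.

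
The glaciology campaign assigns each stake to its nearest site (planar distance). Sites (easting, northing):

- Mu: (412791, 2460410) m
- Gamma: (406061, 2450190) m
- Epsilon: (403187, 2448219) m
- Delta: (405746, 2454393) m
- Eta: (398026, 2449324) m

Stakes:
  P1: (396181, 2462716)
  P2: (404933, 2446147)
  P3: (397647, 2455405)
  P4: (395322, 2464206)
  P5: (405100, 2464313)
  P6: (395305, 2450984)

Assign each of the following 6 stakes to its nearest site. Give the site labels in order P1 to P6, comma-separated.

P1 → Delta (d²=160761554.00)
P2 → Epsilon (d²=7341700.00)
P3 → Eta (d²=37122202.00)
P4 → Delta (d²=204954745.00)
P5 → Mu (d²=74384890.00)
P6 → Eta (d²=10159441.00)

Delta, Epsilon, Eta, Delta, Mu, Eta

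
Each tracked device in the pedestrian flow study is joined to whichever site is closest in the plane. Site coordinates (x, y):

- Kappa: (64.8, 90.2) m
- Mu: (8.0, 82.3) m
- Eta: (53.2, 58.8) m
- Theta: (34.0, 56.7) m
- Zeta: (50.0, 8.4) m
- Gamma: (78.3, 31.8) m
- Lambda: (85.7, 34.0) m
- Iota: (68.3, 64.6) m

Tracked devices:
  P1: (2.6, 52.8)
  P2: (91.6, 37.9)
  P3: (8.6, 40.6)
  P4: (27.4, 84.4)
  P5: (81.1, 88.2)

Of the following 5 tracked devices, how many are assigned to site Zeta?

0

P1 → Mu
P2 → Lambda
P3 → Theta
P4 → Mu
P5 → Kappa
0 of the 5 go to Zeta.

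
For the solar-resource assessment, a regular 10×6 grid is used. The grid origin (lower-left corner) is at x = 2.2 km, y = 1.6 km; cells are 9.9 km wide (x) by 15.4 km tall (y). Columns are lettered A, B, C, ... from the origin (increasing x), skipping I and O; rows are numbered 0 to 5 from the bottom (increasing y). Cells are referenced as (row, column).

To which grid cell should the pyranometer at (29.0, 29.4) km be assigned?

(1, C)

Column index: ⌊(29.0 − 2.2) / 9.9⌋ = ⌊2.707⌋ = 2 → column C
Row offset from origin: ⌊(29.4 − 1.6) / 15.4⌋ = ⌊1.805⌋ = 1 → row 1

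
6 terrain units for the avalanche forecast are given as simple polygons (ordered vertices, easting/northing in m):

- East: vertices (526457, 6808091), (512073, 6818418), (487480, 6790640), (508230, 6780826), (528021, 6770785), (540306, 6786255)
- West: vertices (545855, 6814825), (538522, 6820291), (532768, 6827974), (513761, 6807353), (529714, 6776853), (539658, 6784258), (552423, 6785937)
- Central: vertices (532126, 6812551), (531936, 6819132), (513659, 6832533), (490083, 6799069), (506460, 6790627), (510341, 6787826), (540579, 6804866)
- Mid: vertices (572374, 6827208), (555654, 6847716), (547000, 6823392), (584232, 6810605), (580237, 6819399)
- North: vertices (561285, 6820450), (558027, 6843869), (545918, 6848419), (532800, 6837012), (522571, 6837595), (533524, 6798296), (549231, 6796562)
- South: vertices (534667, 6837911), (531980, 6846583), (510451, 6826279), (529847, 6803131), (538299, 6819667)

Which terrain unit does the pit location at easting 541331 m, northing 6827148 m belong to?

Cast a ray rightward from (541331, 6827148). For each polygon, the edges (by vertex number in listed order) whose endpoints lie on opposite sides of northing = 6827148, where each meets that height, and whether that is right or left of the point:
East: no edge straddles that height → 0 crossings.
West: 2–3 at easting≈533386.6 (left), 3–4 at easting≈532006.7 (left) → 0 crossings.
Central: 2–3 at easting≈521003.4 (left), 3–4 at easting≈509865.2 (left) → 0 crossings.
Mid: 2–3 at easting≈548336.3 (right), 5–1 at easting≈572434.4 (right) → 2 crossings.
North: 1–2 at easting≈560353.2 (right), 5–6 at easting≈525482.7 (left) → 1 crossing.
South: 2–3 at easting≈511372.4 (left), 5–1 at easting≈536809.7 (left) → 0 crossings.
Only North has an odd count, so the point is inside North.

North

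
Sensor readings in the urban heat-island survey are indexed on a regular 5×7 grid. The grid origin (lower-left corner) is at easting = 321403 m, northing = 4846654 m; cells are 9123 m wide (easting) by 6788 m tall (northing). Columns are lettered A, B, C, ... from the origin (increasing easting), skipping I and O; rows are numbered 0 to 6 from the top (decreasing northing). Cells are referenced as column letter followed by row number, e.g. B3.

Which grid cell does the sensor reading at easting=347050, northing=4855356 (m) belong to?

C5

Column index: ⌊(347050 − 321403) / 9123⌋ = ⌊2.811⌋ = 2 → column C
Row offset from origin: ⌊(4855356 − 4846654) / 6788⌋ = ⌊1.282⌋ = 1 → row 5 (counted from top)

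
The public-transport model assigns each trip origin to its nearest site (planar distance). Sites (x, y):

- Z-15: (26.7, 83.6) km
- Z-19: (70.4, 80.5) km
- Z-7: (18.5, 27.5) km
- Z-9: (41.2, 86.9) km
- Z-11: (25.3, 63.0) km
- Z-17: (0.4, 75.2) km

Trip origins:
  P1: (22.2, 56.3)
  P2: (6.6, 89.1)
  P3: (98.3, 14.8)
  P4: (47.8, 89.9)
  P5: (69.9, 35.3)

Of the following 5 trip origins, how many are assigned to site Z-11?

P1 → Z-11
P2 → Z-17
P3 → Z-19
P4 → Z-9
P5 → Z-19
1 of the 5 goes to Z-11.

1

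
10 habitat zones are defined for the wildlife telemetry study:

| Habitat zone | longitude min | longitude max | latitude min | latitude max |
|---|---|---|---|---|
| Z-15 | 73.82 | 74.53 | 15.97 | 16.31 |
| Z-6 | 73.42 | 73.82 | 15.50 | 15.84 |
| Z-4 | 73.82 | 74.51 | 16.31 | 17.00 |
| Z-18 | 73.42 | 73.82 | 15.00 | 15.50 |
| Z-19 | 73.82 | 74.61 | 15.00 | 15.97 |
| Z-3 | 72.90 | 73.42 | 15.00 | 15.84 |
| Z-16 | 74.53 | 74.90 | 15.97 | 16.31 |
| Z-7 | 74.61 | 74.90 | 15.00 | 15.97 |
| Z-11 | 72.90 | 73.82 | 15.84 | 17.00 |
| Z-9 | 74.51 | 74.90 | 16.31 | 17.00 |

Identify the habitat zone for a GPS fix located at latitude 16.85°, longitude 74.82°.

Z-9

The point has longitude = 74.82 and latitude = 16.85.
Only Z-9 satisfies 74.51 ≤ longitude ≤ 74.90 and 16.31 ≤ latitude ≤ 17.00.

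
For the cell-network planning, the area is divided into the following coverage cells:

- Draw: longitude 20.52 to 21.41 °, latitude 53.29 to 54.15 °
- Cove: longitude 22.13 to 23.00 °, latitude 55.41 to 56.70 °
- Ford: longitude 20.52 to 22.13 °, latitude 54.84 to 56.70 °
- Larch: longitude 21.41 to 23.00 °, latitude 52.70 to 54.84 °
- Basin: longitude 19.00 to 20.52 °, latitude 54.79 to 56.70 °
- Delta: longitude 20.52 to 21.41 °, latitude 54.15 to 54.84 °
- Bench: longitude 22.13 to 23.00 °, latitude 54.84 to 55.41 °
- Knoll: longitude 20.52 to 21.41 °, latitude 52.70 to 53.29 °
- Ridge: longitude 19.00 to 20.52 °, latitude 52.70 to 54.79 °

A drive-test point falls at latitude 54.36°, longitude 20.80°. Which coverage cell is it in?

The point has longitude = 20.80 and latitude = 54.36.
Only Delta satisfies 20.52 ≤ longitude ≤ 21.41 and 54.15 ≤ latitude ≤ 54.84.

Delta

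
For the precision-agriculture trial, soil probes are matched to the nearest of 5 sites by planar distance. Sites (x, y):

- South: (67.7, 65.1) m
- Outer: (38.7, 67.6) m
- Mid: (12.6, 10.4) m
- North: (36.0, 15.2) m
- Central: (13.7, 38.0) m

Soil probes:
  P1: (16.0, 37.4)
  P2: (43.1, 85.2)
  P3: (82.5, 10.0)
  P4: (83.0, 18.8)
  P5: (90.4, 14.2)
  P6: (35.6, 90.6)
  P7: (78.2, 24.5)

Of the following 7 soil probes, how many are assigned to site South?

P1 → Central
P2 → Outer
P3 → North
P4 → North
P5 → North
P6 → Outer
P7 → South
1 of the 7 goes to South.

1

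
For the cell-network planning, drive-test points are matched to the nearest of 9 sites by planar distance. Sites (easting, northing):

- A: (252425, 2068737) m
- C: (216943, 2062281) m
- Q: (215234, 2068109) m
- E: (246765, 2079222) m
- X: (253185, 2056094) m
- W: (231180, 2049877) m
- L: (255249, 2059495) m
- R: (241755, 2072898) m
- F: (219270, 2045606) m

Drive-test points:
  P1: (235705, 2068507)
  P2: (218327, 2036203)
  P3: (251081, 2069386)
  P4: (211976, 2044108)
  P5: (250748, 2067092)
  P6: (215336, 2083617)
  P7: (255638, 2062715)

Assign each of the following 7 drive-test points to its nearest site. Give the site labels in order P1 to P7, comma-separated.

P1 → R (d²=55883381.00)
P2 → F (d²=89305658.00)
P3 → A (d²=2227537.00)
P4 → F (d²=55446440.00)
P5 → A (d²=5518354.00)
P6 → Q (d²=240508468.00)
P7 → L (d²=10519721.00)

R, F, A, F, A, Q, L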